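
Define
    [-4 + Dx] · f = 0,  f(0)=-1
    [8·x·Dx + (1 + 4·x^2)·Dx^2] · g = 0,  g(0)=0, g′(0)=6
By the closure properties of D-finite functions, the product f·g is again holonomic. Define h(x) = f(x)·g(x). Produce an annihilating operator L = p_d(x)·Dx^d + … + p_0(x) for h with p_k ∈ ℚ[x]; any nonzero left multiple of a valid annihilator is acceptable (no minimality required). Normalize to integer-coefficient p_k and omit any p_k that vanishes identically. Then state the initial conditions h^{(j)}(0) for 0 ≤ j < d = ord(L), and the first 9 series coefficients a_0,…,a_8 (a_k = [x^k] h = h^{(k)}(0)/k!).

L = (16 - 32·x + 64·x^2) + (-8 + 8·x - 32·x^2)·Dx + (1 + 4·x^2)·Dx^2  (order 2).
h: a_k = 0, -6, -24, -40, -32, -96/5, -128/3, -1664/35, 6656/105, …
ICs: h(0) = 0, h′(0) = -6.

f: a_k = -1, -4, -8, -32/3, -32/3, -128/15, -256/45, -1024/315, -512/315, …
g: a_k = 0, 6, 0, -8, 0, 96/5, 0, -384/7, 0, …
Sym-product of L_f,L_g gives L₀ (≤ ord 2).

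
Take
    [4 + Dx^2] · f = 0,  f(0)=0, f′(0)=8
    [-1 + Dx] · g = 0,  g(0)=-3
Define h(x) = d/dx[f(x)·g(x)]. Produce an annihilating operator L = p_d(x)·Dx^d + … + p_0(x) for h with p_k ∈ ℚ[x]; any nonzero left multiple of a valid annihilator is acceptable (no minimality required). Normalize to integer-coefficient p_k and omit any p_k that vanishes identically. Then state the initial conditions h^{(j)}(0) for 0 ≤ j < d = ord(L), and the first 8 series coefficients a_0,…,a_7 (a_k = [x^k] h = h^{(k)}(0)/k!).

f: a_k = 0, 8, 0, -16/3, 0, 16/15, 0, -32/315, …
g: a_k = -3, -3, -3/2, -1/2, -1/8, -1/40, -1/240, -1/1680, …
L₀ := L_f ⊗_s L_g (sym. prod.), ord ≤ 2.
h₀' ⇒ L via d/dx closure of L₀.
L = 5 - 2·Dx + Dx^2  (order 2).
h: a_k = -24, -48, 12, 48, 19, -22/5, -139/30, -4/5, …
ICs: h(0) = -24, h′(0) = -48.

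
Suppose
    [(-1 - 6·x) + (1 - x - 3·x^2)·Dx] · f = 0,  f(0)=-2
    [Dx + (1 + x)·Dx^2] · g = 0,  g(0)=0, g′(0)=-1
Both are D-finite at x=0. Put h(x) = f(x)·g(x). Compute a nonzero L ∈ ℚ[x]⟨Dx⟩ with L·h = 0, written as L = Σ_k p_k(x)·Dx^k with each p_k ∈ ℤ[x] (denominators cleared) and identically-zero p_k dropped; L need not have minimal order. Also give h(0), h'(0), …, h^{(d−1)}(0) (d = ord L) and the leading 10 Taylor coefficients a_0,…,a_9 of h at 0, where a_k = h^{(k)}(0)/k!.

L = (7 + 12·x) + (1 + 15·x + 15·x^2)·Dx + (-1 + 4·x^2 + 3·x^3)·Dx^2  (order 2).
h: a_k = 0, 2, 1, 23/3, 61/6, 1007/30, 956/15, 34591/210, 149381/420, 1071061/1260, …
ICs: h(0) = 0, h′(0) = 2.

f: a_k = -2, -2, -8, -14, -38, -80, -194, -434, -1016, -2318, …
g: a_k = 0, -1, 1/2, -1/3, 1/4, -1/5, 1/6, -1/7, 1/8, -1/9, …
Product ⇒ symmetric product L₀, ord ≤ 2.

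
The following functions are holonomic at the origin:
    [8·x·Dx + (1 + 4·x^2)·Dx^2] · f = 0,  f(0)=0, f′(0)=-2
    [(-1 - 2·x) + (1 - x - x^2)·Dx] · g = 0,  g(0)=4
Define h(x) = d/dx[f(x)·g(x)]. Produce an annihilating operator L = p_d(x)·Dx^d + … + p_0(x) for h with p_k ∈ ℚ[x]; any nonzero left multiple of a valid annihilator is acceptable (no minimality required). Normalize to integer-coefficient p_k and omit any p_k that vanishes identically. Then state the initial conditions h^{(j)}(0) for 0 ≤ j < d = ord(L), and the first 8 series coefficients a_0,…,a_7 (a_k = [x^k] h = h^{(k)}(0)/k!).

L = (-10 + 264·x^2 + 384·x^3 + 576·x^4) + (7 + 22·x + 12·x^2 + 88·x^3 + 384·x^4 + 384·x^5)·Dx + (-1 - 3·x - 11·x^2 + 4·x^3 - 16·x^4 + 64·x^5 + 48·x^6)·Dx^2  (order 2).
h: a_k = -8, -16, -16, -160/3, -664/3, -1728/5, -3016/15, -72512/105, …
ICs: h(0) = -8, h′(0) = -16.

f: a_k = 0, -2, 0, 8/3, 0, -32/5, 0, 128/7, …
g: a_k = 4, 4, 8, 12, 20, 32, 52, 84, …
L₀ := L_f ⊗_s L_g (sym. prod.), ord ≤ 2.
h=h₀': d/dx-closure on L₀ ⇒ L.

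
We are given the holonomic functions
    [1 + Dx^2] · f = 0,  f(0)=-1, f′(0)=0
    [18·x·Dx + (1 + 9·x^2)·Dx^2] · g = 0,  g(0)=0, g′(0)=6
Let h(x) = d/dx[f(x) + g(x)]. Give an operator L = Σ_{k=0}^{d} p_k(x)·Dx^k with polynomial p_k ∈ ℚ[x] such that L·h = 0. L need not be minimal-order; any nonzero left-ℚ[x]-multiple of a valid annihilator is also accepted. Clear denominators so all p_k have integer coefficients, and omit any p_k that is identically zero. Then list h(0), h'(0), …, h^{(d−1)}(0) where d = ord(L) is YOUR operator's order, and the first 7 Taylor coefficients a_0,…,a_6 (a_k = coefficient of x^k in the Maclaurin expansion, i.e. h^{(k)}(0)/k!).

f: a_k = -1, 0, 1/2, 0, -1/24, 0, 1/720, …
g: a_k = 0, 6, 0, -18, 0, 486/5, 0, …
h₀=f+g: left-lcm gives L₀, ord ≤ 4.
h₀' ⇒ L via d/dx closure of L₀.
L = (-1926·x + 17820·x^3 + 1458·x^5) + (-17 + 351·x^2 + 4617·x^4 + 729·x^6)·Dx + (-1926·x + 17820·x^3 + 1458·x^5)·Dx^2 + (-17 + 351·x^2 + 4617·x^4 + 729·x^6)·Dx^3  (order 3).
h: a_k = 6, 1, -54, -1/6, 486, 1/120, -4374, …
ICs: h(0) = 6, h′(0) = 1, h′′(0) = -108.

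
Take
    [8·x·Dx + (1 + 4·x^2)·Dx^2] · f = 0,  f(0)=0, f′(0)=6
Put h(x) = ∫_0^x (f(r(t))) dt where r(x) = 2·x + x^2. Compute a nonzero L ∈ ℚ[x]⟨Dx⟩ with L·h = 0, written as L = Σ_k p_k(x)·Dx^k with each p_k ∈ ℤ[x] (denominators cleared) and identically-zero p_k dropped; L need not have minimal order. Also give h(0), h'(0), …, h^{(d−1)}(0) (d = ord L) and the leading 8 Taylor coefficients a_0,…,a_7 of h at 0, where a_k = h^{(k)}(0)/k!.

f: a_k = 0, 6, 0, -8, 0, 96/5, 0, -384/7, …
f∘r: x↦r, Dx↦Dx/r' in L_f ⇒ L₀.
h=∫h₀ ⇒ L = L₀·Dx.
L = (-1 + 32·x + 64·x^2 + 48·x^3 + 12·x^4)·Dx^2 + (1 + x + 16·x^2 + 32·x^3 + 20·x^4 + 4·x^5)·Dx^3  (order 3).
h: a_k = 0, 0, 6, 2, -16, -96/5, 472/5, 1528/7, …
ICs: h(0) = 0, h′(0) = 0, h′′(0) = 12.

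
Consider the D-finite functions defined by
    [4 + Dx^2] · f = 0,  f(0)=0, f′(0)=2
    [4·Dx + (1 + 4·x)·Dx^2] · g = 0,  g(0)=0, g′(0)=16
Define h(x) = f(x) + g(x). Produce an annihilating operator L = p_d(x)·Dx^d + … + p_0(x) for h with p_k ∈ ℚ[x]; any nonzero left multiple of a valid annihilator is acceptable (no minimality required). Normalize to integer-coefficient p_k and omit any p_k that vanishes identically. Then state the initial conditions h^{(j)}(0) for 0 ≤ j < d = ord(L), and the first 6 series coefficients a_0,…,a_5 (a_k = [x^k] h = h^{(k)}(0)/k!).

L = (400 + 128·x + 256·x^2)·Dx + (36 + 176·x + 192·x^2 + 256·x^3)·Dx^2 + (100 + 32·x + 64·x^2)·Dx^3 + (9 + 44·x + 48·x^2 + 64·x^3)·Dx^4  (order 4).
h: a_k = 0, 18, -32, 84, -256, 12292/15, …
ICs: h(0) = 0, h′(0) = 18, h′′(0) = -64, h′′′(0) = 504.

f: a_k = 0, 2, 0, -4/3, 0, 4/15, …
g: a_k = 0, 16, -32, 256/3, -256, 4096/5, …
h₀=f+g: left-lcm gives L₀, ord ≤ 4.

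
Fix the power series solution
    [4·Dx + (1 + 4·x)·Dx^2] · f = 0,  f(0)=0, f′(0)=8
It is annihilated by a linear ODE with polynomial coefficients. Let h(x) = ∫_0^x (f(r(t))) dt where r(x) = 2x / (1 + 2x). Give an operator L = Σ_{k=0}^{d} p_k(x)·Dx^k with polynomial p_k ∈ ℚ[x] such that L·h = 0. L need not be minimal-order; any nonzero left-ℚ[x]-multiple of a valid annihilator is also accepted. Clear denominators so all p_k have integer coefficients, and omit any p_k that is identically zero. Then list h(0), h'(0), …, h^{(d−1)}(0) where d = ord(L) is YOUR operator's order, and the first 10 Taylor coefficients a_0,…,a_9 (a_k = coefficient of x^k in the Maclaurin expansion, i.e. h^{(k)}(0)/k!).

f: a_k = 0, 8, -16, 128/3, -128, 2048/5, -4096/3, 32768/7, -16384, 524288/9, …
f∘r: x↦r, Dx↦Dx/r' in L_f ⇒ L₀.
∫: right-multiply L₀ by Dx.
L = (12 + 40·x)·Dx^2 + (1 + 12·x + 20·x^2)·Dx^3  (order 3).
h: a_k = 0, 0, 8, -32, 496/3, -4992/5, 99968/15, -47616, 2499968/7, -8333312/3, …
ICs: h(0) = 0, h′(0) = 0, h′′(0) = 16.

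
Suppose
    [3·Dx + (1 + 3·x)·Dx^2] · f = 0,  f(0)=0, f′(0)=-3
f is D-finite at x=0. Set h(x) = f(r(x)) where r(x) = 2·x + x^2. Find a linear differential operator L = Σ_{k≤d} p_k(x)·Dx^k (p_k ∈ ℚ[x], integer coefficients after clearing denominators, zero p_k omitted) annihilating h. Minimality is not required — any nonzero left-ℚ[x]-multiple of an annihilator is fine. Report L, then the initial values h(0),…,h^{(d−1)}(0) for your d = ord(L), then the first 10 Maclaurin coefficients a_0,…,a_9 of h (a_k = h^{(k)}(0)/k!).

L = (5 + 6·x + 3·x^2)·Dx + (1 + 7·x + 9·x^2 + 3·x^3)·Dx^2  (order 2).
h: a_k = 0, -6, 15, -54, 441/2, -4806/5, 4365, -142722/7, 388881/4, -470934, …
ICs: h(0) = 0, h′(0) = -6.

f: a_k = 0, -3, 9/2, -9, 81/4, -243/5, 243/2, -2187/7, 6561/8, -2187, …
Change of var in L_f (x↦r) gives L₀.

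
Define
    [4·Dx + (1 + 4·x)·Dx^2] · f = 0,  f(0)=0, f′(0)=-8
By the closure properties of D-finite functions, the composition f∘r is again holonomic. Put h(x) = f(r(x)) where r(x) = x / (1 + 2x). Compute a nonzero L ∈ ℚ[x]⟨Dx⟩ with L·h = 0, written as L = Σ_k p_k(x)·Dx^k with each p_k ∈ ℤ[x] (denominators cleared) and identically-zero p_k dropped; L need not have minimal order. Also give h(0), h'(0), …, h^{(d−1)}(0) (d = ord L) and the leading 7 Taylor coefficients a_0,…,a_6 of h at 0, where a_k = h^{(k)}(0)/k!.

f: a_k = 0, -8, 16, -128/3, 128, -2048/5, 4096/3, …
h₀=f(r): pull back L_f along r ⇒ L₀.
L = (8 + 24·x)·Dx + (1 + 8·x + 12·x^2)·Dx^2  (order 2).
h: a_k = 0, -8, 32, -416/3, 640, -15488/5, 46592/3, …
ICs: h(0) = 0, h′(0) = -8.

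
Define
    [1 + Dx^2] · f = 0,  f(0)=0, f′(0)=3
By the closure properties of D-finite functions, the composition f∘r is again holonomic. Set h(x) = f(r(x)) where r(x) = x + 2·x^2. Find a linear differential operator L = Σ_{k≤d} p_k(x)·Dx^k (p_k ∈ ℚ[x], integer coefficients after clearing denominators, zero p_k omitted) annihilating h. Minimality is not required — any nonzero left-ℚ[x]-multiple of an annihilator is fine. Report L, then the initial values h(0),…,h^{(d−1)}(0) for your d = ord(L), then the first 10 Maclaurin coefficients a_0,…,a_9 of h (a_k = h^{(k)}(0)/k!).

f: a_k = 0, 3, 0, -1/2, 0, 1/40, 0, -1/1680, 0, 1/120960, …
Substitute x→r, Dx→(1/r')Dx; clear ⇒ L₀.
L = (1 + 12·x + 48·x^2 + 64·x^3) - 4·Dx + (1 + 4·x)·Dx^2  (order 2).
h: a_k = 0, 3, 6, -1/2, -3, -239/40, -15/4, 1679/1680, 239/120, 235873/120960, …
ICs: h(0) = 0, h′(0) = 3.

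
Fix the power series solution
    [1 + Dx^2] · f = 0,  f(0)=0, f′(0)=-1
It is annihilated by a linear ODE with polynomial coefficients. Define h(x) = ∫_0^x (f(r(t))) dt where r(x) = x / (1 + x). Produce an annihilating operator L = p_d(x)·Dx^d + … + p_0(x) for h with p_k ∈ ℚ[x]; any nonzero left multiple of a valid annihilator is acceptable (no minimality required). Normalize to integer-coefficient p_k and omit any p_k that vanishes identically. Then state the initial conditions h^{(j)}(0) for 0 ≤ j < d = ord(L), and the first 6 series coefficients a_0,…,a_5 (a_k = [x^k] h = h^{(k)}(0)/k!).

L = Dx + (2 + 6·x + 6·x^2 + 2·x^3)·Dx^2 + (1 + 4·x + 6·x^2 + 4·x^3 + x^4)·Dx^3  (order 3).
h: a_k = 0, 0, -1/2, 1/3, -5/24, 1/10, …
ICs: h(0) = 0, h′(0) = 0, h′′(0) = -1.

f: a_k = 0, -1, 0, 1/6, 0, -1/120, …
L₀ from L_f via x↦r, Dx↦r'^{-1}Dx.
h=∫₀ˣh₀: take L = L₀·Dx.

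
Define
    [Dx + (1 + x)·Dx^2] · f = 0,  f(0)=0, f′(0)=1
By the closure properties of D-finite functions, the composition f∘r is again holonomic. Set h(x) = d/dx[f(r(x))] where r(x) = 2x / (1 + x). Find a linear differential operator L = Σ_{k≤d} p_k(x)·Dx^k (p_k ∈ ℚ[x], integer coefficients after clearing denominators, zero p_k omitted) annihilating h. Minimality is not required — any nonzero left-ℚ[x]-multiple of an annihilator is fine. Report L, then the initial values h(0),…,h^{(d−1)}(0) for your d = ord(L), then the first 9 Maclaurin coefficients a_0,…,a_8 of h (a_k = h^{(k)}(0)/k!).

L = (4 + 6·x) + (1 + 4·x + 3·x^2)·Dx  (order 1).
h: a_k = 2, -8, 26, -80, 242, -728, 2186, -6560, 19682, …
ICs: h(0) = 2.

f: a_k = 0, 1, -1/2, 1/3, -1/4, 1/5, -1/6, 1/7, -1/8, …
Substitute x→r, Dx→(1/r')Dx; clear ⇒ L₀.
h₀' ⇒ L via d/dx closure of L₀.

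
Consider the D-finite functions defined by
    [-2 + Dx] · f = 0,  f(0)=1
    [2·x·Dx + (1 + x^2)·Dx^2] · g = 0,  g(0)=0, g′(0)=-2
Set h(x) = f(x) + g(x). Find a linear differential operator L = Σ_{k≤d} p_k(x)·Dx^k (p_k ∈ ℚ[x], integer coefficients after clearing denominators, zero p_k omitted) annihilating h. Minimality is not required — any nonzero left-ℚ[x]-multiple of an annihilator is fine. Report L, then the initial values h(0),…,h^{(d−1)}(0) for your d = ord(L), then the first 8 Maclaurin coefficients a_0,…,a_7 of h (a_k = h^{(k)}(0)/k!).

f: a_k = 1, 2, 2, 4/3, 2/3, 4/15, 4/45, 8/315, …
g: a_k = 0, -2, 0, 2/3, 0, -2/5, 0, 2/7, …
Sum ⇒ L₀ = lclm(L_f,L_g) in ℚ(x)⟨Dx⟩.
L = (2 - 4·x - 6·x^2 - 4·x^3)·Dx + (-3 - x^2 - 2·x^4)·Dx^2 + (1 + x + 2·x^2 + x^3 + x^4)·Dx^3  (order 3).
h: a_k = 1, 0, 2, 2, 2/3, -2/15, 4/45, 14/45, …
ICs: h(0) = 1, h′(0) = 0, h′′(0) = 4.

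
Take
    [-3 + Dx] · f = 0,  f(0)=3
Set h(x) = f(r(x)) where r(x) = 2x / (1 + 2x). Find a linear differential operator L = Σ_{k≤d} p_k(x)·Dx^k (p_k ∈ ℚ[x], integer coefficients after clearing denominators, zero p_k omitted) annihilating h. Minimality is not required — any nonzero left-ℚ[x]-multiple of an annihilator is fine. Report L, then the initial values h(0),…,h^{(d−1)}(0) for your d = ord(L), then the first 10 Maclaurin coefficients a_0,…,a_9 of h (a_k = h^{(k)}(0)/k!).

f: a_k = 3, 9, 27/2, 27/2, 81/8, 243/40, 243/80, 729/560, 2187/4480, 729/4480, …
Substitute x→r, Dx→(1/r')Dx; clear ⇒ L₀.
L = -6 + (1 + 4·x + 4·x^2)·Dx  (order 1).
h: a_k = 3, 18, 18, -36, 18, 252/5, -828/5, 9864/35, -9738/35, -2556/35, …
ICs: h(0) = 3.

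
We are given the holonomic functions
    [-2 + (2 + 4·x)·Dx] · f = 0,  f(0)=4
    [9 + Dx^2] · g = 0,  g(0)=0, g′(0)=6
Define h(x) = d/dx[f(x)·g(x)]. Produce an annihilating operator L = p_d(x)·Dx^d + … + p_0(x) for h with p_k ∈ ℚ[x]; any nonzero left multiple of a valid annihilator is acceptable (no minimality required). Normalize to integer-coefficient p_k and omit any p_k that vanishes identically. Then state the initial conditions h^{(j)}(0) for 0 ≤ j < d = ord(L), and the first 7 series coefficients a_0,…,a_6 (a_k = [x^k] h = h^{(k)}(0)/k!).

L = (14 + 84·x + 192·x^2 + 216·x^3 + 108·x^4) + (-1 - 8·x - 18·x^2 - 12·x^3)·Dx + (1 + 7·x + 19·x^2 + 24·x^3 + 12·x^4)·Dx^2  (order 2).
h: a_k = 24, 48, -144, -96, 96, 576/5, -144, …
ICs: h(0) = 24, h′(0) = 48.

f: a_k = 4, 4, -2, 2, -5/2, 7/2, -21/4, …
g: a_k = 0, 6, 0, -9, 0, 81/20, 0, …
L₀ := L_f ⊗_s L_g (sym. prod.), ord ≤ 2.
Derive L from L₀ (diff closure).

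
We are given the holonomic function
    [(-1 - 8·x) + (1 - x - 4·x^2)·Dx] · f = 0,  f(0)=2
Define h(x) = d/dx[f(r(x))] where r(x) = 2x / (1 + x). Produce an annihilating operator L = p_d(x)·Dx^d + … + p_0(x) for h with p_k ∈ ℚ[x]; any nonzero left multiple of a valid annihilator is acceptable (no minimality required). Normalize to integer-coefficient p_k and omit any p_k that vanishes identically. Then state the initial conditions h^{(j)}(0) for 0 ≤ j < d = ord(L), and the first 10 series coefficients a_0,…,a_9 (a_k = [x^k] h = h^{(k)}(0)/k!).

L = (18 + 102·x + 918·x^2 + 578·x^3) + (-1 - 18·x + 306·x^3 + 289·x^4)·Dx  (order 1).
h: a_k = 4, 72, 204, 2448, 5780, 62424, 137564, 1414944, 3006756, 30067560, …
ICs: h(0) = 4.

f: a_k = 2, 2, 10, 18, 58, 130, 362, 882, 2330, 5858, …
Change of var in L_f (x↦r) gives L₀.
h=h₀': d/dx-closure on L₀ ⇒ L.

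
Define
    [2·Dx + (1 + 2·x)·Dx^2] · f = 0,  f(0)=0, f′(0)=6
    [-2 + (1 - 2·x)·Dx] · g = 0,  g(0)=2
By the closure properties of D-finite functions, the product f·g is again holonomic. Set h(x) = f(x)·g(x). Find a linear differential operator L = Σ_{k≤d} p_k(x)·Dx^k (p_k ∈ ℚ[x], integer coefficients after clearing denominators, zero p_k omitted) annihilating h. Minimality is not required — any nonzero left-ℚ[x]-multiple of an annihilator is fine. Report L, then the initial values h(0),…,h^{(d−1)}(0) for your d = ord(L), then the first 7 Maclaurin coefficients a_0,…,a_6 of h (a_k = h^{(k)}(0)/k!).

L = 4 + (2 + 12·x)·Dx + (-1 + 4·x^2)·Dx^2  (order 2).
h: a_k = 0, 12, 12, 40, 56, 752/5, 1184/5, …
ICs: h(0) = 0, h′(0) = 12.

f: a_k = 0, 6, -6, 8, -12, 96/5, -32, …
g: a_k = 2, 4, 8, 16, 32, 64, 128, …
Product ⇒ symmetric product L₀, ord ≤ 2.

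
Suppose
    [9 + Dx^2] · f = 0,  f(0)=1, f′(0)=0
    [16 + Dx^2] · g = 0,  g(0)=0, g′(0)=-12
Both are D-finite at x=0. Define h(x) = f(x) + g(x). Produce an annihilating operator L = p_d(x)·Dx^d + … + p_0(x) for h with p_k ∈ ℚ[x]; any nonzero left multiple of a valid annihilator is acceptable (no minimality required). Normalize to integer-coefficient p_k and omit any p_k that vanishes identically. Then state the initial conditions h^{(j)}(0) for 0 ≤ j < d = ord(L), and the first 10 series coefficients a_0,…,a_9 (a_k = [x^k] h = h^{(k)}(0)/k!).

L = 144 + 25·Dx^2 + Dx^4  (order 4).
h: a_k = 1, -12, -9/2, 32, 27/8, -128/5, -81/80, 1024/105, 729/4480, -2048/945, …
ICs: h(0) = 1, h′(0) = -12, h′′(0) = -9, h′′′(0) = 192.

f: a_k = 1, 0, -9/2, 0, 27/8, 0, -81/80, 0, 729/4480, 0, …
g: a_k = 0, -12, 0, 32, 0, -128/5, 0, 1024/105, 0, -2048/945, …
h₀=f+g: left-lcm gives L₀, ord ≤ 4.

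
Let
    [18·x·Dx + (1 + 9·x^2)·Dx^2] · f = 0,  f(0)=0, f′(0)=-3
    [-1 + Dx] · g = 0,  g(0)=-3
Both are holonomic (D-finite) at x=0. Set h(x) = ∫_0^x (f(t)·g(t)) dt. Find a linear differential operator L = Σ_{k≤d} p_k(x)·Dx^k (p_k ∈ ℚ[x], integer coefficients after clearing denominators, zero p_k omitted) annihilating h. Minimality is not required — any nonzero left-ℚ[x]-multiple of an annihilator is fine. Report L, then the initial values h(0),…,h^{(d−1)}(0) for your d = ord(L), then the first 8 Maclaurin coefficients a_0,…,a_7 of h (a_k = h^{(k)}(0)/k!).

f: a_k = 0, -3, 0, 9, 0, -243/5, 0, 2187/7, …
g: a_k = -3, -3, -3/2, -1/2, -1/8, -1/40, -1/240, -1/1680, …
h₀=f·g: eliminate ⇒ L₀, order ≤ 2·1.
Integrate: L := L₀·Dx.
L = (1 - 18·x + 9·x^2)·Dx + (-2 + 18·x - 18·x^2)·Dx^2 + (1 + 9·x^2)·Dx^3  (order 3).
h: a_k = 0, 0, 9/2, 3, -45/8, -51/10, 1769/80, 1131/56, …
ICs: h(0) = 0, h′(0) = 0, h′′(0) = 9.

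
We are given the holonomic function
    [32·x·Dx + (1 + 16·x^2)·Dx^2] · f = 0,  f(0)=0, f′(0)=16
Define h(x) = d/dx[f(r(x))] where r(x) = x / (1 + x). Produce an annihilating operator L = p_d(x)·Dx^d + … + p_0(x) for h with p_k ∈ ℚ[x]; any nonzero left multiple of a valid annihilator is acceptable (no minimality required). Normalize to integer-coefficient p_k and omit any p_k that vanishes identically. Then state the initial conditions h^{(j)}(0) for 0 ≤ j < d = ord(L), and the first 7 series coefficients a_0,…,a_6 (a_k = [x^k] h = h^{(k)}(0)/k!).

L = (2 + 34·x) + (1 + 2·x + 17·x^2)·Dx  (order 1).
h: a_k = 16, -32, -208, 960, 1616, -19552, 11632, …
ICs: h(0) = 16.

f: a_k = 0, 16, 0, -256/3, 0, 4096/5, 0, …
Change of var in L_f (x↦r) gives L₀.
h=h₀': d/dx-closure on L₀ ⇒ L.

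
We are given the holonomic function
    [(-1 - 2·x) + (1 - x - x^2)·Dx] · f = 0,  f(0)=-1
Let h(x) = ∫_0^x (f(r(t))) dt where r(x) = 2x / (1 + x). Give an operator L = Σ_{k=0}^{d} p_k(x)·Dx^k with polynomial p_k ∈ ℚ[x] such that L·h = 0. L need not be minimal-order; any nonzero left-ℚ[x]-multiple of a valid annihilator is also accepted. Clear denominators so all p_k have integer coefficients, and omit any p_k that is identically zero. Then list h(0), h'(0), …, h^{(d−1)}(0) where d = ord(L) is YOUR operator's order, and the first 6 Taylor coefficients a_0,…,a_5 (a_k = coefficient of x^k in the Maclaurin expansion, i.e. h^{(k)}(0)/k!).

L = (2 + 10·x)·Dx + (-1 - x + 5·x^2 + 5·x^3)·Dx^2  (order 2).
h: a_k = 0, -1, -1, -2, -5/2, -6, …
ICs: h(0) = 0, h′(0) = -1.

f: a_k = -1, -1, -2, -3, -5, -8, …
Change of var in L_f (x↦r) gives L₀.
∫: right-multiply L₀ by Dx.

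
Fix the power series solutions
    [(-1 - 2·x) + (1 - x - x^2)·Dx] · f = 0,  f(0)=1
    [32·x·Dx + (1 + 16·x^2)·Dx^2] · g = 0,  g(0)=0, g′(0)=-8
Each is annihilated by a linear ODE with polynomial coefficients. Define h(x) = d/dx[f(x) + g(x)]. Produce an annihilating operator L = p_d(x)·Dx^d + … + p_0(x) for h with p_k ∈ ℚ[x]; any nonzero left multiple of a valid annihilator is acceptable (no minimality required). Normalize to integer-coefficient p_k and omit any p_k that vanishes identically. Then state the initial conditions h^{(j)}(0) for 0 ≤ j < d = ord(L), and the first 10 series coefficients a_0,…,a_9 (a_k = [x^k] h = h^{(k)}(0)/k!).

f: a_k = 1, 1, 2, 3, 5, 8, 13, 21, 34, 55, …
g: a_k = 0, -8, 0, 128/3, 0, -2048/5, 0, 32768/7, 0, -524288/9, …
L₀ := lclm(L_f,L_g); ord L₀ ≤ 1+2.
h=h₀': d/dx-closure on L₀ ⇒ L.
L = (-64 + 256·x + 3904·x^2 + 6912·x^3 + 9696·x^4 + 1536·x^6) + (25 + 24·x - 542·x^2 + 780·x^3 + 6800·x^4 + 6560·x^5 + 768·x^6 + 1536·x^7)·Dx + (-2 - 17·x - 62·x^2 - 202·x^3 - 445·x^4 + 1136·x^5 + 576·x^6 + 256·x^7 + 256·x^8)·Dx^2  (order 2).
h: a_k = -7, 4, 137, 20, -2008, 78, 32915, 272, -523793, 890, …
ICs: h(0) = -7, h′(0) = 4.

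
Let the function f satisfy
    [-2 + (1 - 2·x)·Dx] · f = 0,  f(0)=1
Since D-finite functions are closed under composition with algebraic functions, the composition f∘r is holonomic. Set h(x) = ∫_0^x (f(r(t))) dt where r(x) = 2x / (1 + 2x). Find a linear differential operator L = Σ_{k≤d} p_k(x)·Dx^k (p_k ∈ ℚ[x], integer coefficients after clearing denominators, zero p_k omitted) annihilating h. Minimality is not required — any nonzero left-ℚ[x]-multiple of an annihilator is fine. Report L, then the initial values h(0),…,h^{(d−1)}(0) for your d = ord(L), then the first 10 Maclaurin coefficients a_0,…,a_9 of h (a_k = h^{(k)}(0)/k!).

L = 4·Dx + (-1 + 4·x^2)·Dx^2  (order 2).
h: a_k = 0, 1, 2, 8/3, 4, 32/5, 32/3, 128/7, 32, 512/9, …
ICs: h(0) = 0, h′(0) = 1.

f: a_k = 1, 2, 4, 8, 16, 32, 64, 128, 256, 512, …
h₀=f(r): pull back L_f along r ⇒ L₀.
h=∫₀ˣh₀: take L = L₀·Dx.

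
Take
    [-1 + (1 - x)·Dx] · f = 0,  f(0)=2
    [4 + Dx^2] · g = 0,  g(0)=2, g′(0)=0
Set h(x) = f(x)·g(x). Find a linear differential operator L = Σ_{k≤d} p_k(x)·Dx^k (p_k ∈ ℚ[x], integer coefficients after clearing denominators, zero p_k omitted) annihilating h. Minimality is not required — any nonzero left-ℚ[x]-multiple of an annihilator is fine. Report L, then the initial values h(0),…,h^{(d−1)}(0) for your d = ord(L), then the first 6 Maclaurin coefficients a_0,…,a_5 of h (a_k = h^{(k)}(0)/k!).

L = (-4 + 4·x) + 2·Dx + (-1 + x)·Dx^2  (order 2).
h: a_k = 4, 4, -4, -4, -4/3, -4/3, …
ICs: h(0) = 4, h′(0) = 4.

f: a_k = 2, 2, 2, 2, 2, 2, …
g: a_k = 2, 0, -4, 0, 4/3, 0, …
h₀=f·g: eliminate ⇒ L₀, order ≤ 1·2.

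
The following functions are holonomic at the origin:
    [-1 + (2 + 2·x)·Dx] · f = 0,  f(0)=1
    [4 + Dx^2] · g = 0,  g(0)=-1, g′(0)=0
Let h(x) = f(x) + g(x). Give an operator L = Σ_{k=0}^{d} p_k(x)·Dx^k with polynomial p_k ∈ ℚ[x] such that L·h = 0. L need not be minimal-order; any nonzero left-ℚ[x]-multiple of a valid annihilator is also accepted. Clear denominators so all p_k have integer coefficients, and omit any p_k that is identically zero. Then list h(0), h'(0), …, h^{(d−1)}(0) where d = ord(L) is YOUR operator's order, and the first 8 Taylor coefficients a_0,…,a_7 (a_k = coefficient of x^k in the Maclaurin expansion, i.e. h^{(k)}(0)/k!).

f: a_k = 1, 1/2, -1/8, 1/16, -5/128, 7/256, -21/1024, 33/2048, …
g: a_k = -1, 0, 2, 0, -2/3, 0, 4/45, 0, …
Sum ⇒ L₀ = lclm(L_f,L_g) in ℚ(x)⟨Dx⟩.
L = (-76 - 128·x - 64·x^2) + (120 + 376·x + 384·x^2 + 128·x^3)·Dx + (-19 - 32·x - 16·x^2)·Dx^2 + (30 + 94·x + 96·x^2 + 32·x^3)·Dx^3  (order 3).
h: a_k = 0, 1/2, 15/8, 1/16, -271/384, 7/256, 3151/46080, 33/2048, …
ICs: h(0) = 0, h′(0) = 1/2, h′′(0) = 15/4.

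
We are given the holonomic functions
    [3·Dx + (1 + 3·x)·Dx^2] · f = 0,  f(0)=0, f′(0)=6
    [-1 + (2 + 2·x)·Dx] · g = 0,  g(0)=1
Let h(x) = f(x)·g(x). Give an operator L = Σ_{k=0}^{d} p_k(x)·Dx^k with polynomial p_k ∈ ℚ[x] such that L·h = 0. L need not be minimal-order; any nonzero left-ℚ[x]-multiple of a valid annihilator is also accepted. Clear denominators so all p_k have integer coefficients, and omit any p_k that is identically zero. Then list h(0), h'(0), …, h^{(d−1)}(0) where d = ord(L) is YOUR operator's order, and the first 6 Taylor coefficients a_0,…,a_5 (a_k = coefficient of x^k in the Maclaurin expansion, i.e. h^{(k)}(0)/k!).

f: a_k = 0, 6, -9, 18, -81/2, 486/5, …
g: a_k = 1, 1/2, -1/8, 1/16, -5/128, 7/256, …
h₀=f·g: eliminate ⇒ L₀, order ≤ 2·1.
L = (-3 + 3·x) + (8 + 8·x)·Dx + (4 + 20·x + 28·x^2 + 12·x^3)·Dx^2  (order 2).
h: a_k = 0, 6, -6, 51/4, -30, 23649/320, …
ICs: h(0) = 0, h′(0) = 6.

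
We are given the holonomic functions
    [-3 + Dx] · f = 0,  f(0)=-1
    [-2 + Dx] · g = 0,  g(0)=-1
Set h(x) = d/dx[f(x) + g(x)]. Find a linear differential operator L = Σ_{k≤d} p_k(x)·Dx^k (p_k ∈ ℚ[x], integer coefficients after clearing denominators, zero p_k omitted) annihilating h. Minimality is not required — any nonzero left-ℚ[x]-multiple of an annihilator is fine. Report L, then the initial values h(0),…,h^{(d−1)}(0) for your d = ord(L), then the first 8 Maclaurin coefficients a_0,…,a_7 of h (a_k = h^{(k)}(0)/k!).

L = 6 - 5·Dx + Dx^2  (order 2).
h: a_k = -5, -13, -35/2, -97/6, -275/24, -793/120, -463/144, -6817/5040, …
ICs: h(0) = -5, h′(0) = -13.

f: a_k = -1, -3, -9/2, -9/2, -27/8, -81/40, -81/80, -243/560, …
g: a_k = -1, -2, -2, -4/3, -2/3, -4/15, -4/45, -8/315, …
L₀ := lclm(L_f,L_g); ord L₀ ≤ 1+1.
h=h₀': d/dx-closure on L₀ ⇒ L.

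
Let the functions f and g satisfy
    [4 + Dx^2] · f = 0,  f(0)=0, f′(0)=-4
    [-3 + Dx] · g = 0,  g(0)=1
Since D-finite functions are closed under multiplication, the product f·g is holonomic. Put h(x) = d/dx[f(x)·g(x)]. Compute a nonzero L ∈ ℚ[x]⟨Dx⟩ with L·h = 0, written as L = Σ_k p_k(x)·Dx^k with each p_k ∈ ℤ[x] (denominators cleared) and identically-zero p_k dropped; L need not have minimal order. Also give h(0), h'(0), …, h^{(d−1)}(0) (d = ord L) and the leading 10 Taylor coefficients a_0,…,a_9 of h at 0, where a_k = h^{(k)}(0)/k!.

f: a_k = 0, -4, 0, 8/3, 0, -8/15, 0, 16/315, 0, -8/2835, …
g: a_k = 1, 3, 9/2, 9/2, 27/8, 81/40, 81/80, 243/560, 729/4480, 243/4480, …
Product ⇒ symmetric product L₀, ord ≤ 2.
h=h₀': d/dx-closure on L₀ ⇒ L.
L = 13 - 6·Dx + Dx^2  (order 2).
h: a_k = -4, -24, -46, -40, -61/6, 69/5, 3277/180, 34/3, 43079/10080, 12139/15120, …
ICs: h(0) = -4, h′(0) = -24.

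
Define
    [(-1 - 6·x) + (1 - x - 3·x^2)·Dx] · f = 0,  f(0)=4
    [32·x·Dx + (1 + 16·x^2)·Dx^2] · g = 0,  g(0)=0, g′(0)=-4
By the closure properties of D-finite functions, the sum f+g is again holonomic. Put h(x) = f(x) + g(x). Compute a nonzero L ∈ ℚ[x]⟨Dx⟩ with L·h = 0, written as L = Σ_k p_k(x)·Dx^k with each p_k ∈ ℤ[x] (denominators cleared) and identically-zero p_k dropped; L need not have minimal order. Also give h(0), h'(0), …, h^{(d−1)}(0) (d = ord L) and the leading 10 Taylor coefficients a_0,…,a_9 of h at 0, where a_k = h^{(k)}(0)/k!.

f: a_k = 4, 4, 16, 28, 76, 160, 388, 868, 2032, 4636, …
g: a_k = 0, -4, 0, 64/3, 0, -1024/5, 0, 16384/7, 0, -262144/9, …
L₀ := lclm(L_f,L_g); ord L₀ ≤ 1+2.
L = (-128 + 512·x + 10560·x^2 + 25344·x^3 + 95904·x^4 + 41472·x^6)·Dx + (37 + 208·x - 206·x^2 + 1476·x^3 + 24336·x^4 + 66528·x^5 + 6912·x^6 + 41472·x^7)·Dx^2 + (-4 - 21·x - 198·x^2 - 90·x^3 - 1775·x^4 + 4080·x^5 + 6336·x^6 + 2304·x^7 + 6912·x^8)·Dx^3  (order 3).
h: a_k = 4, 0, 16, 148/3, 76, -224/5, 388, 22460/7, 2032, -220420/9, …
ICs: h(0) = 4, h′(0) = 0, h′′(0) = 32.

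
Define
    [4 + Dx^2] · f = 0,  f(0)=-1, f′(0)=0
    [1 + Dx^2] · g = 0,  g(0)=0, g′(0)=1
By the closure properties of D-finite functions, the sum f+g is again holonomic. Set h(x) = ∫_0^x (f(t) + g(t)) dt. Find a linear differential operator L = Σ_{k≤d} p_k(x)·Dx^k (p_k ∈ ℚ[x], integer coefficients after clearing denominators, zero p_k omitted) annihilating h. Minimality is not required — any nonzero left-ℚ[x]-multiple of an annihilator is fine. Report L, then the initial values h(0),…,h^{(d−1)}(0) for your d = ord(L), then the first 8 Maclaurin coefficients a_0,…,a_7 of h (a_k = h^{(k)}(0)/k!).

L = 4·Dx + 5·Dx^3 + Dx^5  (order 5).
h: a_k = 0, -1, 1/2, 2/3, -1/24, -2/15, 1/720, 4/315, …
ICs: h(0) = 0, h′(0) = -1, h′′(0) = 1, h′′′(0) = 4, h′′′′(0) = -1.

f: a_k = -1, 0, 2, 0, -2/3, 0, 4/45, 0, …
g: a_k = 0, 1, 0, -1/6, 0, 1/120, 0, -1/5040, …
Weyl lclm of L_f,L_g ⇒ L₀ (ord ≤ 4).
Integrate: L := L₀·Dx.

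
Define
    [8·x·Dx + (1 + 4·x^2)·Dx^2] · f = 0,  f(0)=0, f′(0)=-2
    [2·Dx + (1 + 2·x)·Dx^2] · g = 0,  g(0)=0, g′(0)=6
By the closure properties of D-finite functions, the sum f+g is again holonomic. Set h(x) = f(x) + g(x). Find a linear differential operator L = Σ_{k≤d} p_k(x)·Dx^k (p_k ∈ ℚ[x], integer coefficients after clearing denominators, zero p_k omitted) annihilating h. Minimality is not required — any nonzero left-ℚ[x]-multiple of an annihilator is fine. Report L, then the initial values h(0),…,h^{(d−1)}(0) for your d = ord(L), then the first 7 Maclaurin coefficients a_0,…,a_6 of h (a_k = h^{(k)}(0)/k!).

f: a_k = 0, -2, 0, 8/3, 0, -32/5, 0, …
g: a_k = 0, 6, -6, 8, -12, 96/5, -32, …
L₀ := lclm(L_f,L_g); ord L₀ ≤ 2+2.
L = (-8 - 48·x + 96·x^2 + 64·x^3)·Dx + (-8 - 16·x + 192·x^3 + 128·x^4)·Dx^2 + (-1 + 2·x + 8·x^2 + 16·x^3 + 48·x^4 + 32·x^5)·Dx^3  (order 3).
h: a_k = 0, 4, -6, 32/3, -12, 64/5, -32, …
ICs: h(0) = 0, h′(0) = 4, h′′(0) = -12.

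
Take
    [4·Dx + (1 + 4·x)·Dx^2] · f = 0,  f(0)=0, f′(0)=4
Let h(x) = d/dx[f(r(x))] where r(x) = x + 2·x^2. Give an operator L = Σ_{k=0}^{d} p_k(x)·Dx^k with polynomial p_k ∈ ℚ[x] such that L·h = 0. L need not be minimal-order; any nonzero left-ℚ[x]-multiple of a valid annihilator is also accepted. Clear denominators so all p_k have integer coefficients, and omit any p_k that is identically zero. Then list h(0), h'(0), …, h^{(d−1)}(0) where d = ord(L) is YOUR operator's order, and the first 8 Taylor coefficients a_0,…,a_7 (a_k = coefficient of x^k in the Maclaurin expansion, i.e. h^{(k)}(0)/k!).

L = (16·x + 32·x^2) + (1 + 8·x + 24·x^2 + 32·x^3)·Dx  (order 1).
h: a_k = 4, 0, -32, 128, -256, 0, 2048, -8192, …
ICs: h(0) = 4.

f: a_k = 0, 4, -8, 64/3, -64, 1024/5, -2048/3, 16384/7, …
Change of var in L_f (x↦r) gives L₀.
Derive L from L₀ (diff closure).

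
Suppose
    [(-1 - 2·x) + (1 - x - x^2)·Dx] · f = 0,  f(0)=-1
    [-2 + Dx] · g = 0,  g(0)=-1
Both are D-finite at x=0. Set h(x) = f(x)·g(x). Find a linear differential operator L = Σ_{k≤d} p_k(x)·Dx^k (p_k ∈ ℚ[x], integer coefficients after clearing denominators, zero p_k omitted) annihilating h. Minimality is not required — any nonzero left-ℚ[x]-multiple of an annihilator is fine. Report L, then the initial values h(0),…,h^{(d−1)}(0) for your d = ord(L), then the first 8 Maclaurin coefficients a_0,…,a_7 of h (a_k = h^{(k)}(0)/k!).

f: a_k = -1, -1, -2, -3, -5, -8, -13, -21, …
g: a_k = -1, -2, -2, -4/3, -2/3, -4/15, -4/45, -8/315, …
h₀=f·g: eliminate ⇒ L₀, order ≤ 1·1.
L = (3 - 2·x^2) + (-1 + x + x^2)·Dx  (order 1).
h: a_k = 1, 3, 6, 31/3, 17, 138/5, 2011/45, 2531/35, …
ICs: h(0) = 1.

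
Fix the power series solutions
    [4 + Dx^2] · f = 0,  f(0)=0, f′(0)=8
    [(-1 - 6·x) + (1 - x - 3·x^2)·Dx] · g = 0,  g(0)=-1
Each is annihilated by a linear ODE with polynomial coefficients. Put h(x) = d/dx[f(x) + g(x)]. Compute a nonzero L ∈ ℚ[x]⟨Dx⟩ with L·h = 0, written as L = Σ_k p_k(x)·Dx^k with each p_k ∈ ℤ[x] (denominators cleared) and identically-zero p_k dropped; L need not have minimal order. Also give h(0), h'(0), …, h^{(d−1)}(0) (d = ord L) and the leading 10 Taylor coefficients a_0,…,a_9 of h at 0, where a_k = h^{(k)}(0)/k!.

f: a_k = 0, 8, 0, -16/3, 0, 16/15, 0, -32/315, 0, 16/2835, …
g: a_k = -1, -1, -4, -7, -19, -40, -97, -217, -508, -1159, …
Sum ⇒ L₀ = lclm(L_f,L_g) in ℚ(x)⟨Dx⟩.
Derive L from L₀ (diff closure).
L = (976 + 5056·x + 17104·x^2 + 11760·x^3 + 18720·x^4 + 3888·x^5 + 3888·x^6) + (-92 - 516·x + 372·x^2 + 1232·x^3 + 2280·x^4 + 3240·x^5 + 1512·x^6 + 1296·x^7)·Dx + (244 + 1264·x + 4276·x^2 + 2940·x^3 + 4680·x^4 + 972·x^5 + 972·x^6)·Dx^2 + (-23 - 129·x + 93·x^2 + 308·x^3 + 570·x^4 + 810·x^5 + 378·x^6 + 324·x^7)·Dx^3  (order 3).
h: a_k = 7, -8, -37, -76, -584/3, -582, -68387/45, -4064, -3285749/315, -26830, …
ICs: h(0) = 7, h′(0) = -8, h′′(0) = -74.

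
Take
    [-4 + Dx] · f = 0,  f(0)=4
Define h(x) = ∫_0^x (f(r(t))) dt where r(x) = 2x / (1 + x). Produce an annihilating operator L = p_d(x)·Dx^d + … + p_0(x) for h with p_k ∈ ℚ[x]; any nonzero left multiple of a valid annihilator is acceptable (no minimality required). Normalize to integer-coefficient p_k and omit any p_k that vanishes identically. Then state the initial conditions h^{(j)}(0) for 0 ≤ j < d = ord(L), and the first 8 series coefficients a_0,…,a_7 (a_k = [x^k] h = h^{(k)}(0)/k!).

f: a_k = 4, 16, 32, 128/3, 128/3, 512/15, 1024/45, 4096/315, …
h₀=f(r): pull back L_f along r ⇒ L₀.
Integrate: L := L₀·Dx.
L = -8·Dx + (1 + 2·x + x^2)·Dx^2  (order 2).
h: a_k = 0, 4, 16, 32, 88/3, 32/15, -176/15, 736/315, …
ICs: h(0) = 0, h′(0) = 4.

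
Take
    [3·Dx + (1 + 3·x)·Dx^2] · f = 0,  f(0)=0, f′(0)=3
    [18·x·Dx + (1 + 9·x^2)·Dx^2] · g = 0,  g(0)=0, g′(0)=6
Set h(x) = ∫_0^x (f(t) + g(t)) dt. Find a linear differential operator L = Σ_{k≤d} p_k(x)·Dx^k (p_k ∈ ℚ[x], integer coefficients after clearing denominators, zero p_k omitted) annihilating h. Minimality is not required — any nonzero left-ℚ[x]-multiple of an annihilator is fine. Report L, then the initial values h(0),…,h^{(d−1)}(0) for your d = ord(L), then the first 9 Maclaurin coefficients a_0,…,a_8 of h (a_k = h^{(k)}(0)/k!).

f: a_k = 0, 3, -9/2, 9, -81/4, 243/5, -243/2, 2187/7, -6561/8, …
g: a_k = 0, 6, 0, -18, 0, 486/5, 0, -4374/7, 0, …
Sum ⇒ L₀ = lclm(L_f,L_g) in ℚ(x)⟨Dx⟩.
h=∫₀ˣh₀: take L = L₀·Dx.
L = (-18 - 162·x + 486·x^2 + 486·x^3)·Dx^2 + (-12 - 36·x + 972·x^3 + 972·x^4)·Dx^3 + (-1 + 3·x + 18·x^2 + 54·x^3 + 243·x^4 + 243·x^5)·Dx^4  (order 4).
h: a_k = 0, 0, 9/2, -3/2, -9/4, -81/20, 243/10, -243/14, -2187/56, …
ICs: h(0) = 0, h′(0) = 0, h′′(0) = 9, h′′′(0) = -9.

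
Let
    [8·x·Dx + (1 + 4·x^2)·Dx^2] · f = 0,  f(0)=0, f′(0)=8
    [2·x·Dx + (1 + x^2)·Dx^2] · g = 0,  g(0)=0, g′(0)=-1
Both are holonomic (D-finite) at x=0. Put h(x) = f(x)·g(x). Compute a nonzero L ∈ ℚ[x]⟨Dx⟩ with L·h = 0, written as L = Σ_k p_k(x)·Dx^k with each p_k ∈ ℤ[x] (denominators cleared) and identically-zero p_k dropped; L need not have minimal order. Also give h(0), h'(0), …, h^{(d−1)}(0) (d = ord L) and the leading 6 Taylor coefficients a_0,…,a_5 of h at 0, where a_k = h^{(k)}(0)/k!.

f: a_k = 0, 8, 0, -32/3, 0, 128/5, …
g: a_k = 0, -1, 0, 1/3, 0, -1/5, …
Sym-product of L_f,L_g gives L₀ (≤ ord 4).
L = (-96·x - 800·x^3 - 1024·x^5 + 640·x^7 + 1536·x^9)·Dx + (-20 - 412·x^2 - 1440·x^4 - 896·x^6 + 2240·x^8 + 2304·x^10)·Dx^2 + (-40·x - 280·x^3 - 480·x^5 + 272·x^7 + 1280·x^9 + 768·x^11)·Dx^3 + (-1 - 10·x^2 - 29·x^4 + 116·x^8 + 160·x^10 + 64·x^12)·Dx^4  (order 4).
h: a_k = 0, 0, -8, 0, 40/3, 0, …
ICs: h(0) = 0, h′(0) = 0, h′′(0) = -16, h′′′(0) = 0.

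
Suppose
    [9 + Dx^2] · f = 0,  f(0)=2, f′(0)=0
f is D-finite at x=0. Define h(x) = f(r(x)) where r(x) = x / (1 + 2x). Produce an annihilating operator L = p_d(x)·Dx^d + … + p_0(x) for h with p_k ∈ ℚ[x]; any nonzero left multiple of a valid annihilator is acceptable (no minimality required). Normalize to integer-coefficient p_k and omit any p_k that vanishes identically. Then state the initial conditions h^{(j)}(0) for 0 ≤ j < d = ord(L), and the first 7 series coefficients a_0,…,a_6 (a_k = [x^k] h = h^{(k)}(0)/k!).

f: a_k = 2, 0, -9, 0, 27/4, 0, -81/40, …
L₀ from L_f via x↦r, Dx↦r'^{-1}Dx.
L = 9 + (4 + 24·x + 48·x^2 + 32·x^3)·Dx + (1 + 8·x + 24·x^2 + 32·x^3 + 16·x^4)·Dx^2  (order 2).
h: a_k = 2, 0, -9, 36, -405/4, 234, -18081/40, …
ICs: h(0) = 2, h′(0) = 0.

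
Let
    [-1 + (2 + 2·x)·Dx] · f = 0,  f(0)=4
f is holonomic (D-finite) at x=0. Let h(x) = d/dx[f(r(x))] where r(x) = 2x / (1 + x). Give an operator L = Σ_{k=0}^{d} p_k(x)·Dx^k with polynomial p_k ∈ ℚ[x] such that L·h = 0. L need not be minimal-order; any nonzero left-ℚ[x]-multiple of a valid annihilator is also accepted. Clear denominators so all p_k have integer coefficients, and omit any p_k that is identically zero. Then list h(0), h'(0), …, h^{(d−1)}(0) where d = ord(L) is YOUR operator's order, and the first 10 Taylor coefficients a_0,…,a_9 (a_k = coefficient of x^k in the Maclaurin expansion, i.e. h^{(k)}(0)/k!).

f: a_k = 4, 2, -1/2, 1/4, -5/32, 7/64, -21/256, 33/512, -429/8192, 715/16384, …
L₀ from L_f via x↦r, Dx↦r'^{-1}Dx.
h=h₀': d/dx-closure on L₀ ⇒ L.
L = (-3 - 6·x) + (-1 - 4·x - 3·x^2)·Dx  (order 1).
h: a_k = 4, -12, 30, -74, 375/2, -981/2, 5271/4, -14445/4, 321291/32, -902785/32, …
ICs: h(0) = 4.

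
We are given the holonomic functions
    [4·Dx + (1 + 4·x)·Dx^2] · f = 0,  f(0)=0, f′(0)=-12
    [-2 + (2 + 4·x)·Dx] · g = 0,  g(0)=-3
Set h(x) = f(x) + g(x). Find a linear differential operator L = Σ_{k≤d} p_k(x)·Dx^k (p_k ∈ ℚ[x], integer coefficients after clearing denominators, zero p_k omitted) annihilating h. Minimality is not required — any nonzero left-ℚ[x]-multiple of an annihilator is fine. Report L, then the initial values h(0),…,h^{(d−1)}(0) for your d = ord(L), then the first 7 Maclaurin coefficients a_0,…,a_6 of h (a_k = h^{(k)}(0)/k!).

f: a_k = 0, -12, 24, -64, 192, -3072/5, 2048, …
g: a_k = -3, -3, 3/2, -3/2, 15/8, -21/8, 63/16, …
Weyl lclm of L_f,L_g ⇒ L₀ (ord ≤ 3).
L = (20 + 16·x)·Dx + (29 + 104·x + 80·x^2)·Dx^2 + (3 + 22·x + 48·x^2 + 32·x^3)·Dx^3  (order 3).
h: a_k = -3, -15, 51/2, -131/2, 1551/8, -24681/40, 32831/16, …
ICs: h(0) = -3, h′(0) = -15, h′′(0) = 51.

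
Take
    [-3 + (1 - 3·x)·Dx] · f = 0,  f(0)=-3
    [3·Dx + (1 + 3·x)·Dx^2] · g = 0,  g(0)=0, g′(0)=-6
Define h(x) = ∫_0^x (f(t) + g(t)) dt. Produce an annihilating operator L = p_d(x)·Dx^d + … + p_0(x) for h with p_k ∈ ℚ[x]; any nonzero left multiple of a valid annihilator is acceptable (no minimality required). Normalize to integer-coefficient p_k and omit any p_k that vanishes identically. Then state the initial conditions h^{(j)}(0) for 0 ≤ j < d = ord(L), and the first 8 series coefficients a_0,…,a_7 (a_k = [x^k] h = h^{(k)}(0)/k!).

f: a_k = -3, -9, -27, -81, -243, -729, -2187, -6561, …
g: a_k = 0, -6, 9, -18, 81/2, -486/5, 243, -4374/7, …
Weyl lclm of L_f,L_g ⇒ L₀ (ord ≤ 3).
∫: right-multiply L₀ by Dx.
L = (30 + 18·x)·Dx^2 + (4 + 48·x + 36·x^2)·Dx^3 + (-1 - x + 9·x^2 + 9·x^3)·Dx^4  (order 4).
h: a_k = 0, -3, -15/2, -6, -99/4, -81/2, -1377/10, -1944/7, …
ICs: h(0) = 0, h′(0) = -3, h′′(0) = -15, h′′′(0) = -36.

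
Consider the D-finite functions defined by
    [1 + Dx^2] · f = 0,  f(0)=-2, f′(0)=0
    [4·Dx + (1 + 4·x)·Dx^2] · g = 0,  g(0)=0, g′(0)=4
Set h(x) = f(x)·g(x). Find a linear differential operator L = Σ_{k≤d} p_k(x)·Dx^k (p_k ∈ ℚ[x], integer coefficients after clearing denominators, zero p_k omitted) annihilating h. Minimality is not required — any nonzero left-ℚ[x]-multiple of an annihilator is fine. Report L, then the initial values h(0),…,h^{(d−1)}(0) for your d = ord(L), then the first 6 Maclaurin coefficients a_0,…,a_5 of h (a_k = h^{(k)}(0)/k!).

f: a_k = -2, 0, 1, 0, -1/12, 0, …
g: a_k = 0, 4, -8, 64/3, -64, 1024/5, …
f·g: L₀ = L_f ⊗_s L_g, ord ≤ 2·2.
L = (-147 - 144·x - 224·x^2 + 256·x^3 + 256·x^4) + (-56 - 160·x + 384·x^2 + 512·x^3)·Dx + (-150 - 160·x - 192·x^2 + 512·x^3 + 512·x^4)·Dx^2 + (-56 - 160·x + 384·x^2 + 512·x^3)·Dx^3 + (-3 - 16·x + 32·x^2 + 256·x^3 + 256·x^4)·Dx^4  (order 4).
h: a_k = 0, -8, 16, -116/3, 120, -1943/5, …
ICs: h(0) = 0, h′(0) = -8, h′′(0) = 32, h′′′(0) = -232.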